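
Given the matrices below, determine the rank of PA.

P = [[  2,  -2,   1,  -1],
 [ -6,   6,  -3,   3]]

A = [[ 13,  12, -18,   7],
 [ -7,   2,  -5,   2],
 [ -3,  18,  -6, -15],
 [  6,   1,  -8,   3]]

1

First compute PA:
[[ 31,  37, -24,  -8],
 [-93, -111,  72,  24]]
Now row reduce the product.
R2 ← R2 + (3)·R1: [0, 0, 0, 0]
1 nonzero row, so rank(PA) = 1.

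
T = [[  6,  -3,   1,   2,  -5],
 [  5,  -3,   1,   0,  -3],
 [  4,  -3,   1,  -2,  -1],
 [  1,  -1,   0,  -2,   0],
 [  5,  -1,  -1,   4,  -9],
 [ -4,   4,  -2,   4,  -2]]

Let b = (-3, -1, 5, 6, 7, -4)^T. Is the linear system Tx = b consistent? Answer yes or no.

no

Row reduce the augmented matrix [T | b].
R2 ← R2 − (5/6)·R1: [0, -1/2, 1/6, -5/3, 7/6, 3/2]
R3 ← R3 − (2/3)·R1: [0, -1, 1/3, -10/3, 7/3, 7]
R4 ← R4 − (1/6)·R1: [0, -1/2, -1/6, -7/3, 5/6, 13/2]
R5 ← R5 − (5/6)·R1: [0, 3/2, -11/6, 7/3, -29/6, 19/2]
R6 ← R6 + (2/3)·R1: [0, 2, -4/3, 16/3, -16/3, -6]
R3 ← R3 − (2)·R2: [0, 0, 0, 0, 0, 4]
R4 ← R4 − R2: [0, 0, -1/3, -2/3, -1/3, 5]
R5 ← R5 + (3)·R2: [0, 0, -4/3, -8/3, -4/3, 14]
R6 ← R6 + (4)·R2: [0, 0, -2/3, -4/3, -2/3, 0]
Swap R3 ↔ R4
R5 ← R5 − (4)·R3: [0, 0, 0, 0, 0, -6]
R6 ← R6 − (2)·R3: [0, 0, 0, 0, 0, -10]
R5 ← R5 + (3/2)·R4: [0, 0, 0, 0, 0, 0]
R6 ← R6 + (5/2)·R4: [0, 0, 0, 0, 0, 0]
The echelon form has 4 nonzero rows; the last pivot sits in the augmented column, so rank(T) = 3 but rank([T|b]) = 4.
Since the ranks differ, the system is inconsistent.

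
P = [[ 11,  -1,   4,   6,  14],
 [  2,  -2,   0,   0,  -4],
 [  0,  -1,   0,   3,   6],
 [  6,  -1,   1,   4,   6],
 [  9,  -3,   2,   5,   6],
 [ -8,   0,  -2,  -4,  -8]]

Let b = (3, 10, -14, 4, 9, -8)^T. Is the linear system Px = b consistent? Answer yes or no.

Row reduce the augmented matrix [P | b].
R2 ← R2 − (2/11)·R1: [0, -20/11, -8/11, -12/11, -72/11, 104/11]
R4 ← R4 − (6/11)·R1: [0, -5/11, -13/11, 8/11, -18/11, 26/11]
R5 ← R5 − (9/11)·R1: [0, -24/11, -14/11, 1/11, -60/11, 72/11]
R6 ← R6 + (8/11)·R1: [0, -8/11, 10/11, 4/11, 24/11, -64/11]
R3 ← R3 − (11/20)·R2: [0, 0, 2/5, 18/5, 48/5, -96/5]
R4 ← R4 − (1/4)·R2: [0, 0, -1, 1, 0, 0]
R5 ← R5 − (6/5)·R2: [0, 0, -2/5, 7/5, 12/5, -24/5]
R6 ← R6 − (2/5)·R2: [0, 0, 6/5, 4/5, 24/5, -48/5]
R4 ← R4 + (5/2)·R3: [0, 0, 0, 10, 24, -48]
R5 ← R5 + R3: [0, 0, 0, 5, 12, -24]
R6 ← R6 − (3)·R3: [0, 0, 0, -10, -24, 48]
R5 ← R5 − (1/2)·R4: [0, 0, 0, 0, 0, 0]
R6 ← R6 + R4: [0, 0, 0, 0, 0, 0]
The echelon form has 4 nonzero rows, and every pivot lies in the first 5 columns, so rank(P) = rank([P|b]) = 4.
The system is consistent.

yes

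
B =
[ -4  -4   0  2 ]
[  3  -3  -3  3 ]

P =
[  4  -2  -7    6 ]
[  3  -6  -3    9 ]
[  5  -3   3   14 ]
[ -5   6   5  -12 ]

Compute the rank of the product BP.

2

First compute BP:
[[-38,  44,  50, -84],
 [-27,  39,  -6, -87]]
Now row reduce the product.
R2 ← R2 − (27/38)·R1: [0, 147/19, -789/19, -519/19]
2 nonzero rows, so rank(BP) = 2.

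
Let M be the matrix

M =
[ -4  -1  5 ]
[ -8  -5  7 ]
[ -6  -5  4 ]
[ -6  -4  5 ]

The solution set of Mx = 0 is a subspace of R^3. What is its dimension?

Row reduce to echelon form.
R2 ← R2 − (2)·R1: [0, -3, -3]
R3 ← R3 − (3/2)·R1: [0, -7/2, -7/2]
R4 ← R4 − (3/2)·R1: [0, -5/2, -5/2]
R3 ← R3 − (7/6)·R2: [0, 0, 0]
R4 ← R4 − (5/6)·R2: [0, 0, 0]
2 nonzero rows, so rank(M) = 2.
M has 3 columns; by rank–nullity, nullity = 3 − 2 = 1.

1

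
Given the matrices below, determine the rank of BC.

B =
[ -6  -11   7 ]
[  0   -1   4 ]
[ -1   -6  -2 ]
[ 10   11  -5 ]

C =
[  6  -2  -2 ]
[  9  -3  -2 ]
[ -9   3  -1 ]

First compute BC:
[[-198,  66,  27],
 [-45,  15,  -2],
 [-42,  14,  16],
 [204, -68, -37]]
Now row reduce the product.
R2 ← R2 − (5/22)·R1: [0, 0, -179/22]
R3 ← R3 − (7/33)·R1: [0, 0, 113/11]
R4 ← R4 + (34/33)·R1: [0, 0, -101/11]
R3 ← R3 + (226/179)·R2: [0, 0, 0]
R4 ← R4 − (202/179)·R2: [0, 0, 0]
2 nonzero rows, so rank(BC) = 2.

2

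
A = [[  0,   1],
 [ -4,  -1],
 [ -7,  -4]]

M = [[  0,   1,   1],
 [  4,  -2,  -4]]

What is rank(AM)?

First compute AM:
[[  4,  -2,  -4],
 [ -4,  -2,   0],
 [-16,   1,   9]]
Now row reduce the product.
R2 ← R2 + R1: [0, -4, -4]
R3 ← R3 + (4)·R1: [0, -7, -7]
R3 ← R3 − (7/4)·R2: [0, 0, 0]
2 nonzero rows, so rank(AM) = 2.

2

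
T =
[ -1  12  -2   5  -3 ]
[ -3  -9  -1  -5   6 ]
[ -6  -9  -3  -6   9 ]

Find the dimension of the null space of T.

3

Row reduce to echelon form.
R2 ← R2 − (3)·R1: [0, -45, 5, -20, 15]
R3 ← R3 − (6)·R1: [0, -81, 9, -36, 27]
R3 ← R3 − (9/5)·R2: [0, 0, 0, 0, 0]
2 nonzero rows, so rank(T) = 2.
T has 5 columns; by rank–nullity, nullity = 5 − 2 = 3.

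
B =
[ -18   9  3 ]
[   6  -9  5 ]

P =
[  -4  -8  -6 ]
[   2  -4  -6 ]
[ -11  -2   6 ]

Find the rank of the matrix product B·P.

2

First compute BP:
[[ 57, 102,  72],
 [-97, -22,  48]]
Now row reduce the product.
R2 ← R2 + (97/57)·R1: [0, 2880/19, 3240/19]
2 nonzero rows, so rank(BP) = 2.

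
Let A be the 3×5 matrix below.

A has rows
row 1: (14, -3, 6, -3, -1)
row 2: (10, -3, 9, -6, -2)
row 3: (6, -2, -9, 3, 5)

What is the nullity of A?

Row reduce to echelon form.
R2 ← R2 − (5/7)·R1: [0, -6/7, 33/7, -27/7, -9/7]
R3 ← R3 − (3/7)·R1: [0, -5/7, -81/7, 30/7, 38/7]
R3 ← R3 − (5/6)·R2: [0, 0, -31/2, 15/2, 13/2]
3 nonzero rows, so rank(A) = 3.
A has 5 columns; by rank–nullity, nullity = 5 − 3 = 2.

2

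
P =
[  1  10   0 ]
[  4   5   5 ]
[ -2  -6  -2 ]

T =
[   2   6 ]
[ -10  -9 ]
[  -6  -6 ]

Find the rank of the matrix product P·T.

First compute PT:
[[-98, -84],
 [-72, -51],
 [ 68,  54]]
Now row reduce the product.
R2 ← R2 − (36/49)·R1: [0, 75/7]
R3 ← R3 + (34/49)·R1: [0, -30/7]
R3 ← R3 + (2/5)·R2: [0, 0]
2 nonzero rows, so rank(PT) = 2.

2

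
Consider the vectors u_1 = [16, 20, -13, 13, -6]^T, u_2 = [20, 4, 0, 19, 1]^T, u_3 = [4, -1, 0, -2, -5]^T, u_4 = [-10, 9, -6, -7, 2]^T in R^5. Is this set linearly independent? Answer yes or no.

yes

Form the matrix with these vectors as rows and row reduce.
R2 ← R2 − (5/4)·R1: [0, -21, 65/4, 11/4, 17/2]
R3 ← R3 − (1/4)·R1: [0, -6, 13/4, -21/4, -7/2]
R4 ← R4 + (5/8)·R1: [0, 43/2, -113/8, 9/8, -7/4]
R3 ← R3 − (2/7)·R2: [0, 0, -39/28, -169/28, -83/14]
R4 ← R4 + (43/42)·R2: [0, 0, 211/84, 331/84, 146/21]
R4 ← R4 + (211/117)·R3: [0, 0, 0, -125/18, -875/234]
4 nonzero rows, so the 4 vectors span a space of dimension 4.
Since 4 = 4, the vectors are linearly independent.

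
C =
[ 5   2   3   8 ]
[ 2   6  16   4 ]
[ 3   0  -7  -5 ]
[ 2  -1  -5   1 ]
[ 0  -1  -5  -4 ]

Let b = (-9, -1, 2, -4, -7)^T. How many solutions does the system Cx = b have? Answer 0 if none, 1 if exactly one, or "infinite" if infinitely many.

0

Row reduce the augmented matrix [C | b].
R2 ← R2 − (2/5)·R1: [0, 26/5, 74/5, 4/5, 13/5]
R3 ← R3 − (3/5)·R1: [0, -6/5, -44/5, -49/5, 37/5]
R4 ← R4 − (2/5)·R1: [0, -9/5, -31/5, -11/5, -2/5]
R3 ← R3 + (3/13)·R2: [0, 0, -70/13, -125/13, 8]
R4 ← R4 + (9/26)·R2: [0, 0, -14/13, -25/13, 1/2]
R5 ← R5 + (5/26)·R2: [0, 0, -28/13, -50/13, -13/2]
R4 ← R4 − (1/5)·R3: [0, 0, 0, 0, -11/10]
R5 ← R5 − (2/5)·R3: [0, 0, 0, 0, -97/10]
R5 ← R5 − (97/11)·R4: [0, 0, 0, 0, 0]
The echelon form has 4 nonzero rows; the last pivot sits in the augmented column, so rank(C) = 3 but rank([C|b]) = 4.
Since the ranks differ, the system is inconsistent.
It has no solutions.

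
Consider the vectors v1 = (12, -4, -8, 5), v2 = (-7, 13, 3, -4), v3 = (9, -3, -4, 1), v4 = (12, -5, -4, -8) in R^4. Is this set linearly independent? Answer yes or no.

yes

Form the matrix with these vectors as rows and row reduce.
R2 ← R2 + (7/12)·R1: [0, 32/3, -5/3, -13/12]
R3 ← R3 − (3/4)·R1: [0, 0, 2, -11/4]
R4 ← R4 − R1: [0, -1, 4, -13]
R4 ← R4 + (3/32)·R2: [0, 0, 123/32, -1677/128]
R4 ← R4 − (123/64)·R3: [0, 0, 0, -2001/256]
4 nonzero rows, so the 4 vectors span a space of dimension 4.
Since 4 = 4, the vectors are linearly independent.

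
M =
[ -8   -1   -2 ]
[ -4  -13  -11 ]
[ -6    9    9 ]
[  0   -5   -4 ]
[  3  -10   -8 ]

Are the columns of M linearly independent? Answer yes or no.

yes

Row reduce M to echelon form.
R2 ← R2 − (1/2)·R1: [0, -25/2, -10]
R3 ← R3 − (3/4)·R1: [0, 39/4, 21/2]
R5 ← R5 + (3/8)·R1: [0, -83/8, -35/4]
R3 ← R3 + (39/50)·R2: [0, 0, 27/10]
R4 ← R4 − (2/5)·R2: [0, 0, 0]
R5 ← R5 − (83/100)·R2: [0, 0, -9/20]
R5 ← R5 + (1/6)·R3: [0, 0, 0]
3 pivots among 3 columns.
Every column is a pivot column, so the columns are linearly independent.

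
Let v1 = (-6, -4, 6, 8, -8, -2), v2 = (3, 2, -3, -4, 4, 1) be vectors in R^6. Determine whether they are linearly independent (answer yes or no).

no

Form the matrix with these vectors as rows and row reduce.
R2 ← R2 + (1/2)·R1: [0, 0, 0, 0, 0, 0]
1 nonzero row, so the 2 vectors span a space of dimension 1.
Since 1 < 2, the vectors are linearly dependent.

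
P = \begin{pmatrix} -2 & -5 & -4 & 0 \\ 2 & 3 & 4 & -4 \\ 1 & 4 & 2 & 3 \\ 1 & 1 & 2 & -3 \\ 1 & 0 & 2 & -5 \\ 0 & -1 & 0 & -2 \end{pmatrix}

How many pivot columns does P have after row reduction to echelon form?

2

Row reduce to echelon form.
R2 ← R2 + R1: [0, -2, 0, -4]
R3 ← R3 + (1/2)·R1: [0, 3/2, 0, 3]
R4 ← R4 + (1/2)·R1: [0, -3/2, 0, -3]
R5 ← R5 + (1/2)·R1: [0, -5/2, 0, -5]
R3 ← R3 + (3/4)·R2: [0, 0, 0, 0]
R4 ← R4 − (3/4)·R2: [0, 0, 0, 0]
R5 ← R5 − (5/4)·R2: [0, 0, 0, 0]
R6 ← R6 − (1/2)·R2: [0, 0, 0, 0]
Echelon form has 2 nonzero rows, so rank(P) = 2.
Each nonzero row contributes one pivot column: 2 pivot columns.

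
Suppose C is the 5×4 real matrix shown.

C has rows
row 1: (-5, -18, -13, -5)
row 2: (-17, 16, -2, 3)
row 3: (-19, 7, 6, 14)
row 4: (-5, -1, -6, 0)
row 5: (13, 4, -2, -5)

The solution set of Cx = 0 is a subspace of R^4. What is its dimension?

Row reduce to echelon form.
R2 ← R2 − (17/5)·R1: [0, 386/5, 211/5, 20]
R3 ← R3 − (19/5)·R1: [0, 377/5, 277/5, 33]
R4 ← R4 − R1: [0, 17, 7, 5]
R5 ← R5 + (13/5)·R1: [0, -214/5, -179/5, -18]
R3 ← R3 − (377/386)·R2: [0, 0, 5475/386, 2599/193]
R4 ← R4 − (85/386)·R2: [0, 0, -885/386, 115/193]
R5 ← R5 + (107/193)·R2: [0, 0, -2394/193, -1334/193]
R4 ← R4 + (59/365)·R3: [0, 0, 0, 1012/365]
R5 ← R5 + (1596/1825)·R3: [0, 0, 0, 8878/1825]
R5 ← R5 − (193/110)·R4: [0, 0, 0, 0]
4 nonzero rows, so rank(C) = 4.
C has 4 columns; by rank–nullity, nullity = 4 − 4 = 0.

0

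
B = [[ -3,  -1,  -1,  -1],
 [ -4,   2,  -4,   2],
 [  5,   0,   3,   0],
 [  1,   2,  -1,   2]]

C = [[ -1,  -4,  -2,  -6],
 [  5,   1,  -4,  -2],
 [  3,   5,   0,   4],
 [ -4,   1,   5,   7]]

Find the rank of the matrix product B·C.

First compute BC:
[[ -1,   5,   5,   9],
 [ -6,   0,  10,  18],
 [  4,  -5, -10, -18],
 [ -2,  -5,   0,   0]]
Now row reduce the product.
R2 ← R2 − (6)·R1: [0, -30, -20, -36]
R3 ← R3 + (4)·R1: [0, 15, 10, 18]
R4 ← R4 − (2)·R1: [0, -15, -10, -18]
R3 ← R3 + (1/2)·R2: [0, 0, 0, 0]
R4 ← R4 − (1/2)·R2: [0, 0, 0, 0]
2 nonzero rows, so rank(BC) = 2.

2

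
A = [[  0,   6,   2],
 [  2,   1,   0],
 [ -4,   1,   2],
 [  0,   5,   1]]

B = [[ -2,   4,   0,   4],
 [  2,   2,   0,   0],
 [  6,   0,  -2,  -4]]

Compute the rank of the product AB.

3

First compute AB:
[[ 24,  12,  -4,  -8],
 [ -2,  10,   0,   8],
 [ 22, -14,  -4, -24],
 [ 16,  10,  -2,  -4]]
Now row reduce the product.
R2 ← R2 + (1/12)·R1: [0, 11, -1/3, 22/3]
R3 ← R3 − (11/12)·R1: [0, -25, -1/3, -50/3]
R4 ← R4 − (2/3)·R1: [0, 2, 2/3, 4/3]
R3 ← R3 + (25/11)·R2: [0, 0, -12/11, 0]
R4 ← R4 − (2/11)·R2: [0, 0, 8/11, 0]
R4 ← R4 + (2/3)·R3: [0, 0, 0, 0]
3 nonzero rows, so rank(AB) = 3.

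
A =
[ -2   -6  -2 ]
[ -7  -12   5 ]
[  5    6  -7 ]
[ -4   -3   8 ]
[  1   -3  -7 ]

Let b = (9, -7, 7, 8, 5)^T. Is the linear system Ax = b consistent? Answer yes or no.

Row reduce the augmented matrix [A | b].
R2 ← R2 − (7/2)·R1: [0, 9, 12, -77/2]
R3 ← R3 + (5/2)·R1: [0, -9, -12, 59/2]
R4 ← R4 − (2)·R1: [0, 9, 12, -10]
R5 ← R5 + (1/2)·R1: [0, -6, -8, 19/2]
R3 ← R3 + R2: [0, 0, 0, -9]
R4 ← R4 − R2: [0, 0, 0, 57/2]
R5 ← R5 + (2/3)·R2: [0, 0, 0, -97/6]
R4 ← R4 + (19/6)·R3: [0, 0, 0, 0]
R5 ← R5 − (97/54)·R3: [0, 0, 0, 0]
The echelon form has 3 nonzero rows; the last pivot sits in the augmented column, so rank(A) = 2 but rank([A|b]) = 3.
Since the ranks differ, the system is inconsistent.

no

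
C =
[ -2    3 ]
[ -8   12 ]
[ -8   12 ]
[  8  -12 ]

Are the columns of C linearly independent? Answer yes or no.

no

Row reduce C to echelon form.
R2 ← R2 − (4)·R1: [0, 0]
R3 ← R3 − (4)·R1: [0, 0]
R4 ← R4 + (4)·R1: [0, 0]
1 pivot among 2 columns.
Only 1 < 2 pivot columns, so the columns are linearly dependent.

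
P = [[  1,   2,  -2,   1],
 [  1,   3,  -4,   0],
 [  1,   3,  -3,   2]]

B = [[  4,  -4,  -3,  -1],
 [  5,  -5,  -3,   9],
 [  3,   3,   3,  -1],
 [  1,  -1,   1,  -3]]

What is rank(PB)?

3

First compute PB:
[[  9, -21, -14,  16],
 [  7, -31, -24,  30],
 [ 12, -30, -19,  23]]
Now row reduce the product.
R2 ← R2 − (7/9)·R1: [0, -44/3, -118/9, 158/9]
R3 ← R3 − (4/3)·R1: [0, -2, -1/3, 5/3]
R3 ← R3 − (3/22)·R2: [0, 0, 16/11, -8/11]
3 nonzero rows, so rank(PB) = 3.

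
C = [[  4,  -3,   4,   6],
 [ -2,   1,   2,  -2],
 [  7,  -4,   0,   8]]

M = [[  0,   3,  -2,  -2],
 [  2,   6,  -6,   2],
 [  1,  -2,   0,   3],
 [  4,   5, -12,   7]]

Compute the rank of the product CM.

3

First compute CM:
[[ 22,  16, -62,  40],
 [ -4, -14,  22,  -2],
 [ 24,  37, -86,  34]]
Now row reduce the product.
R2 ← R2 + (2/11)·R1: [0, -122/11, 118/11, 58/11]
R3 ← R3 − (12/11)·R1: [0, 215/11, -202/11, -106/11]
R3 ← R3 + (215/122)·R2: [0, 0, 33/61, -21/61]
3 nonzero rows, so rank(CM) = 3.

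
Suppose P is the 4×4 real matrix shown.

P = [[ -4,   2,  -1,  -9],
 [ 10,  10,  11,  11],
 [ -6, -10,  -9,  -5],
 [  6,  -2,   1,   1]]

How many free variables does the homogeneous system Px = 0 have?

1

Row reduce to echelon form.
R2 ← R2 + (5/2)·R1: [0, 15, 17/2, -23/2]
R3 ← R3 − (3/2)·R1: [0, -13, -15/2, 17/2]
R4 ← R4 + (3/2)·R1: [0, 1, -1/2, -25/2]
R3 ← R3 + (13/15)·R2: [0, 0, -2/15, -22/15]
R4 ← R4 − (1/15)·R2: [0, 0, -16/15, -176/15]
R4 ← R4 − (8)·R3: [0, 0, 0, 0]
3 nonzero rows, so rank(P) = 3.
P has 4 columns; by rank–nullity, nullity = 4 − 3 = 1.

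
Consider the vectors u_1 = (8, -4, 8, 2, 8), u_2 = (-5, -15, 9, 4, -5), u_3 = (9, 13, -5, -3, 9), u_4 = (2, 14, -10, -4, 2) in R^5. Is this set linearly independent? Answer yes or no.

Form the matrix with these vectors as rows and row reduce.
R2 ← R2 + (5/8)·R1: [0, -35/2, 14, 21/4, 0]
R3 ← R3 − (9/8)·R1: [0, 35/2, -14, -21/4, 0]
R4 ← R4 − (1/4)·R1: [0, 15, -12, -9/2, 0]
R3 ← R3 + R2: [0, 0, 0, 0, 0]
R4 ← R4 + (6/7)·R2: [0, 0, 0, 0, 0]
2 nonzero rows, so the 4 vectors span a space of dimension 2.
Since 2 < 4, the vectors are linearly dependent.

no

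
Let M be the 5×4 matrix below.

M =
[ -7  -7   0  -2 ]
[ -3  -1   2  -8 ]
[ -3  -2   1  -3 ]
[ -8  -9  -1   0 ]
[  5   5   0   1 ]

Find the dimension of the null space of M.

Row reduce to echelon form.
R2 ← R2 − (3/7)·R1: [0, 2, 2, -50/7]
R3 ← R3 − (3/7)·R1: [0, 1, 1, -15/7]
R4 ← R4 − (8/7)·R1: [0, -1, -1, 16/7]
R5 ← R5 + (5/7)·R1: [0, 0, 0, -3/7]
R3 ← R3 − (1/2)·R2: [0, 0, 0, 10/7]
R4 ← R4 + (1/2)·R2: [0, 0, 0, -9/7]
R4 ← R4 + (9/10)·R3: [0, 0, 0, 0]
R5 ← R5 + (3/10)·R3: [0, 0, 0, 0]
3 nonzero rows, so rank(M) = 3.
M has 4 columns; by rank–nullity, nullity = 4 − 3 = 1.

1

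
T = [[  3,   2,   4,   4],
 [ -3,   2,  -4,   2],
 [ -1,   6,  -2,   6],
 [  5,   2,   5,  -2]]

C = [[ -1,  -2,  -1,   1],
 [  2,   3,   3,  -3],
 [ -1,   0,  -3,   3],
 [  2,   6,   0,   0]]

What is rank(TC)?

First compute TC:
[[  5,  24,  -9,   9],
 [ 15,  24,  21, -21],
 [ 27,  56,  25, -25],
 [-10, -16, -14,  14]]
Now row reduce the product.
R2 ← R2 − (3)·R1: [0, -48, 48, -48]
R3 ← R3 − (27/5)·R1: [0, -368/5, 368/5, -368/5]
R4 ← R4 + (2)·R1: [0, 32, -32, 32]
R3 ← R3 − (23/15)·R2: [0, 0, 0, 0]
R4 ← R4 + (2/3)·R2: [0, 0, 0, 0]
2 nonzero rows, so rank(TC) = 2.

2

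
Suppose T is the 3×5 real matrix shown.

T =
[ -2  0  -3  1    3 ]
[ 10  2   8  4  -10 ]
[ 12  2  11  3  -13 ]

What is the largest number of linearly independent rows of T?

2

Row reduce to echelon form.
R2 ← R2 + (5)·R1: [0, 2, -7, 9, 5]
R3 ← R3 + (6)·R1: [0, 2, -7, 9, 5]
R3 ← R3 − R2: [0, 0, 0, 0, 0]
Echelon form has 2 nonzero rows, so rank(T) = 2.
The rank gives the maximum number of linearly independent rows: 2.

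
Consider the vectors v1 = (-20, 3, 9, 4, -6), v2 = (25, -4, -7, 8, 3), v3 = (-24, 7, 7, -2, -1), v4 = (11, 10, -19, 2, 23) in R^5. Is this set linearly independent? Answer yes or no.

Form the matrix with these vectors as rows and row reduce.
R2 ← R2 + (5/4)·R1: [0, -1/4, 17/4, 13, -9/2]
R3 ← R3 − (6/5)·R1: [0, 17/5, -19/5, -34/5, 31/5]
R4 ← R4 + (11/20)·R1: [0, 233/20, -281/20, 21/5, 197/10]
R3 ← R3 + (68/5)·R2: [0, 0, 54, 170, -55]
R4 ← R4 + (233/5)·R2: [0, 0, 184, 610, -190]
R4 ← R4 − (92/27)·R3: [0, 0, 0, 830/27, -70/27]
4 nonzero rows, so the 4 vectors span a space of dimension 4.
Since 4 = 4, the vectors are linearly independent.

yes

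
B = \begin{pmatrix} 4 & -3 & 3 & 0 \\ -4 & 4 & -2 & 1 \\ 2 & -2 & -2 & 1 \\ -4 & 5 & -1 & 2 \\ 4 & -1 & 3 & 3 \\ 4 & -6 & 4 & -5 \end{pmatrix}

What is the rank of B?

3

Row reduce to echelon form.
R2 ← R2 + R1: [0, 1, 1, 1]
R3 ← R3 − (1/2)·R1: [0, -1/2, -7/2, 1]
R4 ← R4 + R1: [0, 2, 2, 2]
R5 ← R5 − R1: [0, 2, 0, 3]
R6 ← R6 − R1: [0, -3, 1, -5]
R3 ← R3 + (1/2)·R2: [0, 0, -3, 3/2]
R4 ← R4 − (2)·R2: [0, 0, 0, 0]
R5 ← R5 − (2)·R2: [0, 0, -2, 1]
R6 ← R6 + (3)·R2: [0, 0, 4, -2]
R5 ← R5 − (2/3)·R3: [0, 0, 0, 0]
R6 ← R6 + (4/3)·R3: [0, 0, 0, 0]
Echelon form has 3 nonzero rows, so rank(B) = 3.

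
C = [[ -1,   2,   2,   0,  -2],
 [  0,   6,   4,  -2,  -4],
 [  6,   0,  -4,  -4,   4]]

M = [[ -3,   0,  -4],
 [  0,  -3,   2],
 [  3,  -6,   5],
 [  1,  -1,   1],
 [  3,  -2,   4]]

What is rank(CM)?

2

First compute CM:
[[  3, -14,  10],
 [ -2, -32,  14],
 [-22,  20, -32]]
Now row reduce the product.
R2 ← R2 + (2/3)·R1: [0, -124/3, 62/3]
R3 ← R3 + (22/3)·R1: [0, -248/3, 124/3]
R3 ← R3 − (2)·R2: [0, 0, 0]
2 nonzero rows, so rank(CM) = 2.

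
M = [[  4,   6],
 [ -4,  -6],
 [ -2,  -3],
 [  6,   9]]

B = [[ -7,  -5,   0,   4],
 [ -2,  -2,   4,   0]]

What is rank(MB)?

First compute MB:
[[-40, -32,  24,  16],
 [ 40,  32, -24, -16],
 [ 20,  16, -12,  -8],
 [-60, -48,  36,  24]]
Now row reduce the product.
R2 ← R2 + R1: [0, 0, 0, 0]
R3 ← R3 + (1/2)·R1: [0, 0, 0, 0]
R4 ← R4 − (3/2)·R1: [0, 0, 0, 0]
1 nonzero row, so rank(MB) = 1.

1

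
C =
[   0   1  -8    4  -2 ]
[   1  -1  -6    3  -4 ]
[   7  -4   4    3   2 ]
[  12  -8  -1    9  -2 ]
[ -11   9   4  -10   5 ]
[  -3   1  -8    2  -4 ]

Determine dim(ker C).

Row reduce to echelon form.
Swap R1 ↔ R2
R3 ← R3 − (7)·R1: [0, 3, 46, -18, 30]
R4 ← R4 − (12)·R1: [0, 4, 71, -27, 46]
R5 ← R5 + (11)·R1: [0, -2, -62, 23, -39]
R6 ← R6 + (3)·R1: [0, -2, -26, 11, -16]
R3 ← R3 − (3)·R2: [0, 0, 70, -30, 36]
R4 ← R4 − (4)·R2: [0, 0, 103, -43, 54]
R5 ← R5 + (2)·R2: [0, 0, -78, 31, -43]
R6 ← R6 + (2)·R2: [0, 0, -42, 19, -20]
R4 ← R4 − (103/70)·R3: [0, 0, 0, 8/7, 36/35]
R5 ← R5 + (39/35)·R3: [0, 0, 0, -17/7, -101/35]
R6 ← R6 + (3/5)·R3: [0, 0, 0, 1, 8/5]
R5 ← R5 + (17/8)·R4: [0, 0, 0, 0, -7/10]
R6 ← R6 − (7/8)·R4: [0, 0, 0, 0, 7/10]
R6 ← R6 + R5: [0, 0, 0, 0, 0]
5 nonzero rows, so rank(C) = 5.
C has 5 columns; by rank–nullity, nullity = 5 − 5 = 0.

0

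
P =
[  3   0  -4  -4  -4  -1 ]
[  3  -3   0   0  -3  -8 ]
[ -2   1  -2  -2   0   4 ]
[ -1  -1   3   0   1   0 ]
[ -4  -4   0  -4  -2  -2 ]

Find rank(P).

Row reduce to echelon form.
R2 ← R2 − R1: [0, -3, 4, 4, 1, -7]
R3 ← R3 + (2/3)·R1: [0, 1, -14/3, -14/3, -8/3, 10/3]
R4 ← R4 + (1/3)·R1: [0, -1, 5/3, -4/3, -1/3, -1/3]
R5 ← R5 + (4/3)·R1: [0, -4, -16/3, -28/3, -22/3, -10/3]
R3 ← R3 + (1/3)·R2: [0, 0, -10/3, -10/3, -7/3, 1]
R4 ← R4 − (1/3)·R2: [0, 0, 1/3, -8/3, -2/3, 2]
R5 ← R5 − (4/3)·R2: [0, 0, -32/3, -44/3, -26/3, 6]
R4 ← R4 + (1/10)·R3: [0, 0, 0, -3, -9/10, 21/10]
R5 ← R5 − (16/5)·R3: [0, 0, 0, -4, -6/5, 14/5]
R5 ← R5 − (4/3)·R4: [0, 0, 0, 0, 0, 0]
Echelon form has 4 nonzero rows, so rank(P) = 4.

4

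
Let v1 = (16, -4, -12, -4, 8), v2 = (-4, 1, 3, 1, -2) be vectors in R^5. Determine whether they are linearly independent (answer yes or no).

no

Form the matrix with these vectors as rows and row reduce.
R2 ← R2 + (1/4)·R1: [0, 0, 0, 0, 0]
1 nonzero row, so the 2 vectors span a space of dimension 1.
Since 1 < 2, the vectors are linearly dependent.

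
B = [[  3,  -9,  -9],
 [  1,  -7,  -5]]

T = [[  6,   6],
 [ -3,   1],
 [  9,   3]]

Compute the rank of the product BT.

2

First compute BT:
[[-36, -18],
 [-18, -16]]
Now row reduce the product.
R2 ← R2 − (1/2)·R1: [0, -7]
2 nonzero rows, so rank(BT) = 2.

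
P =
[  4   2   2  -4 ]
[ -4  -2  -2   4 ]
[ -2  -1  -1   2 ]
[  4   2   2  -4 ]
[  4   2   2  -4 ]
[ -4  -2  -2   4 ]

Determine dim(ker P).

Row reduce to echelon form.
R2 ← R2 + R1: [0, 0, 0, 0]
R3 ← R3 + (1/2)·R1: [0, 0, 0, 0]
R4 ← R4 − R1: [0, 0, 0, 0]
R5 ← R5 − R1: [0, 0, 0, 0]
R6 ← R6 + R1: [0, 0, 0, 0]
1 nonzero row, so rank(P) = 1.
P has 4 columns; by rank–nullity, nullity = 4 − 1 = 3.

3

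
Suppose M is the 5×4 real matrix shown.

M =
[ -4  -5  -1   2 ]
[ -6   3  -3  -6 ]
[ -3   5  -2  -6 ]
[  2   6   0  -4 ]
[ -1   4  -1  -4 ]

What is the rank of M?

Row reduce to echelon form.
R2 ← R2 − (3/2)·R1: [0, 21/2, -3/2, -9]
R3 ← R3 − (3/4)·R1: [0, 35/4, -5/4, -15/2]
R4 ← R4 + (1/2)·R1: [0, 7/2, -1/2, -3]
R5 ← R5 − (1/4)·R1: [0, 21/4, -3/4, -9/2]
R3 ← R3 − (5/6)·R2: [0, 0, 0, 0]
R4 ← R4 − (1/3)·R2: [0, 0, 0, 0]
R5 ← R5 − (1/2)·R2: [0, 0, 0, 0]
Echelon form has 2 nonzero rows, so rank(M) = 2.

2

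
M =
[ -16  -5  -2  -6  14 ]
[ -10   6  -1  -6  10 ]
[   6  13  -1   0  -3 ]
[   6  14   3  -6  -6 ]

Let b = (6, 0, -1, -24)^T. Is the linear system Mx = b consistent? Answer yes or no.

yes

Row reduce the augmented matrix [M | b].
R2 ← R2 − (5/8)·R1: [0, 73/8, 1/4, -9/4, 5/4, -15/4]
R3 ← R3 + (3/8)·R1: [0, 89/8, -7/4, -9/4, 9/4, 5/4]
R4 ← R4 + (3/8)·R1: [0, 97/8, 9/4, -33/4, -3/4, -87/4]
R3 ← R3 − (89/73)·R2: [0, 0, -150/73, 36/73, 53/73, 425/73]
R4 ← R4 − (97/73)·R2: [0, 0, 140/73, -384/73, -176/73, -1224/73]
R4 ← R4 + (14/15)·R3: [0, 0, 0, -24/5, -26/15, -34/3]
The echelon form has 4 nonzero rows, and every pivot lies in the first 5 columns, so rank(M) = rank([M|b]) = 4.
The system is consistent.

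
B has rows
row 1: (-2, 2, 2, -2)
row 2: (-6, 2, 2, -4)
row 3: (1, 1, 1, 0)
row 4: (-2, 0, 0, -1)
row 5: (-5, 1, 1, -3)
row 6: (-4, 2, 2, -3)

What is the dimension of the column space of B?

2

Row reduce to echelon form.
R2 ← R2 − (3)·R1: [0, -4, -4, 2]
R3 ← R3 + (1/2)·R1: [0, 2, 2, -1]
R4 ← R4 − R1: [0, -2, -2, 1]
R5 ← R5 − (5/2)·R1: [0, -4, -4, 2]
R6 ← R6 − (2)·R1: [0, -2, -2, 1]
R3 ← R3 + (1/2)·R2: [0, 0, 0, 0]
R4 ← R4 − (1/2)·R2: [0, 0, 0, 0]
R5 ← R5 − R2: [0, 0, 0, 0]
R6 ← R6 − (1/2)·R2: [0, 0, 0, 0]
Echelon form has 2 nonzero rows, so rank(B) = 2.
The column space has dimension equal to the rank: 2.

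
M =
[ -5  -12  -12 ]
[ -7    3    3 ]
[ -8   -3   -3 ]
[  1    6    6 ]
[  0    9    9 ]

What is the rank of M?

2

Row reduce to echelon form.
R2 ← R2 − (7/5)·R1: [0, 99/5, 99/5]
R3 ← R3 − (8/5)·R1: [0, 81/5, 81/5]
R4 ← R4 + (1/5)·R1: [0, 18/5, 18/5]
R3 ← R3 − (9/11)·R2: [0, 0, 0]
R4 ← R4 − (2/11)·R2: [0, 0, 0]
R5 ← R5 − (5/11)·R2: [0, 0, 0]
Echelon form has 2 nonzero rows, so rank(M) = 2.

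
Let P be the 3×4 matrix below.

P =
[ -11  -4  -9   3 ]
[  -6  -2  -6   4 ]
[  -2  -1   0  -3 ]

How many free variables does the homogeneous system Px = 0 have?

2

Row reduce to echelon form.
R2 ← R2 − (6/11)·R1: [0, 2/11, -12/11, 26/11]
R3 ← R3 − (2/11)·R1: [0, -3/11, 18/11, -39/11]
R3 ← R3 + (3/2)·R2: [0, 0, 0, 0]
2 nonzero rows, so rank(P) = 2.
P has 4 columns; by rank–nullity, nullity = 4 − 2 = 2.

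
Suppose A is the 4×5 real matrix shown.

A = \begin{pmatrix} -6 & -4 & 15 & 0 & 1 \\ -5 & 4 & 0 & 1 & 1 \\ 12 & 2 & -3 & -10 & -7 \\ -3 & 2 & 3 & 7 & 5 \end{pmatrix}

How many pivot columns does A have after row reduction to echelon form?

Row reduce to echelon form.
R2 ← R2 − (5/6)·R1: [0, 22/3, -25/2, 1, 1/6]
R3 ← R3 + (2)·R1: [0, -6, 27, -10, -5]
R4 ← R4 − (1/2)·R1: [0, 4, -9/2, 7, 9/2]
R3 ← R3 + (9/11)·R2: [0, 0, 369/22, -101/11, -107/22]
R4 ← R4 − (6/11)·R2: [0, 0, 51/22, 71/11, 97/22]
R4 ← R4 − (17/123)·R3: [0, 0, 0, 950/123, 625/123]
Echelon form has 4 nonzero rows, so rank(A) = 4.
Each nonzero row contributes one pivot column: 4 pivot columns.

4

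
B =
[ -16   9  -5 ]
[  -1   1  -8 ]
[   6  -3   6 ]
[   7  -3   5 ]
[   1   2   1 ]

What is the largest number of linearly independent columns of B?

3

Row reduce to echelon form.
R2 ← R2 − (1/16)·R1: [0, 7/16, -123/16]
R3 ← R3 + (3/8)·R1: [0, 3/8, 33/8]
R4 ← R4 + (7/16)·R1: [0, 15/16, 45/16]
R5 ← R5 + (1/16)·R1: [0, 41/16, 11/16]
R3 ← R3 − (6/7)·R2: [0, 0, 75/7]
R4 ← R4 − (15/7)·R2: [0, 0, 135/7]
R5 ← R5 − (41/7)·R2: [0, 0, 320/7]
R4 ← R4 − (9/5)·R3: [0, 0, 0]
R5 ← R5 − (64/15)·R3: [0, 0, 0]
Echelon form has 3 nonzero rows, so rank(B) = 3.
The rank gives the maximum number of linearly independent columns: 3.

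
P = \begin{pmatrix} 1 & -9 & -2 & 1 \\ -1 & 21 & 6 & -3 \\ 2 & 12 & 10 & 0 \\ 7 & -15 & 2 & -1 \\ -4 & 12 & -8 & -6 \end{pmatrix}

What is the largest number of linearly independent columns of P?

3

Row reduce to echelon form.
R2 ← R2 + R1: [0, 12, 4, -2]
R3 ← R3 − (2)·R1: [0, 30, 14, -2]
R4 ← R4 − (7)·R1: [0, 48, 16, -8]
R5 ← R5 + (4)·R1: [0, -24, -16, -2]
R3 ← R3 − (5/2)·R2: [0, 0, 4, 3]
R4 ← R4 − (4)·R2: [0, 0, 0, 0]
R5 ← R5 + (2)·R2: [0, 0, -8, -6]
R5 ← R5 + (2)·R3: [0, 0, 0, 0]
Echelon form has 3 nonzero rows, so rank(P) = 3.
The rank gives the maximum number of linearly independent columns: 3.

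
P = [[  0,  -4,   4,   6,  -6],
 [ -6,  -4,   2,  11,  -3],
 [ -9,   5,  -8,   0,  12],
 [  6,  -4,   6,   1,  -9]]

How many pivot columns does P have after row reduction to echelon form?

2

Row reduce to echelon form.
Swap R1 ↔ R2
R3 ← R3 − (3/2)·R1: [0, 11, -11, -33/2, 33/2]
R4 ← R4 + R1: [0, -8, 8, 12, -12]
R3 ← R3 + (11/4)·R2: [0, 0, 0, 0, 0]
R4 ← R4 − (2)·R2: [0, 0, 0, 0, 0]
Echelon form has 2 nonzero rows, so rank(P) = 2.
Each nonzero row contributes one pivot column: 2 pivot columns.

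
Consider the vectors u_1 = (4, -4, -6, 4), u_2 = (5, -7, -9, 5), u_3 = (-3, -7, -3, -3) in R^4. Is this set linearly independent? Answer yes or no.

Form the matrix with these vectors as rows and row reduce.
R2 ← R2 − (5/4)·R1: [0, -2, -3/2, 0]
R3 ← R3 + (3/4)·R1: [0, -10, -15/2, 0]
R3 ← R3 − (5)·R2: [0, 0, 0, 0]
2 nonzero rows, so the 3 vectors span a space of dimension 2.
Since 2 < 3, the vectors are linearly dependent.

no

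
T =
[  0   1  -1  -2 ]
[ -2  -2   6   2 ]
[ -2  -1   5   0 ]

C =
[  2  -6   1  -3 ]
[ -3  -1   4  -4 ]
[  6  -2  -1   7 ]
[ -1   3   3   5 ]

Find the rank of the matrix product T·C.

2

First compute TC:
[[ -7,  -5,  -1, -21],
 [ 36,   8, -10,  66],
 [ 29,   3, -11,  45]]
Now row reduce the product.
R2 ← R2 + (36/7)·R1: [0, -124/7, -106/7, -42]
R3 ← R3 + (29/7)·R1: [0, -124/7, -106/7, -42]
R3 ← R3 − R2: [0, 0, 0, 0]
2 nonzero rows, so rank(TC) = 2.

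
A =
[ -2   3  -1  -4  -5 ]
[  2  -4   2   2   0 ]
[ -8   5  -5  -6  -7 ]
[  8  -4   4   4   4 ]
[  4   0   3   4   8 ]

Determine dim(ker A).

1

Row reduce to echelon form.
R2 ← R2 + R1: [0, -1, 1, -2, -5]
R3 ← R3 − (4)·R1: [0, -7, -1, 10, 13]
R4 ← R4 + (4)·R1: [0, 8, 0, -12, -16]
R5 ← R5 + (2)·R1: [0, 6, 1, -4, -2]
R3 ← R3 − (7)·R2: [0, 0, -8, 24, 48]
R4 ← R4 + (8)·R2: [0, 0, 8, -28, -56]
R5 ← R5 + (6)·R2: [0, 0, 7, -16, -32]
R4 ← R4 + R3: [0, 0, 0, -4, -8]
R5 ← R5 + (7/8)·R3: [0, 0, 0, 5, 10]
R5 ← R5 + (5/4)·R4: [0, 0, 0, 0, 0]
4 nonzero rows, so rank(A) = 4.
A has 5 columns; by rank–nullity, nullity = 5 − 4 = 1.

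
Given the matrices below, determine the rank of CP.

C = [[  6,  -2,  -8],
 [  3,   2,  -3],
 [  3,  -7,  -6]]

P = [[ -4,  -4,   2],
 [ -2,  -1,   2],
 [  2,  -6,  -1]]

First compute CP:
[[-36,  26,  16],
 [-22,   4,  13],
 [-10,  31,  -2]]
Now row reduce the product.
R2 ← R2 − (11/18)·R1: [0, -107/9, 29/9]
R3 ← R3 − (5/18)·R1: [0, 214/9, -58/9]
R3 ← R3 + (2)·R2: [0, 0, 0]
2 nonzero rows, so rank(CP) = 2.

2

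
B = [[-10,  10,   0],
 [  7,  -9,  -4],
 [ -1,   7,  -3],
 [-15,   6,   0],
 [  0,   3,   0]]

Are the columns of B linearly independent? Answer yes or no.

Row reduce B to echelon form.
R2 ← R2 + (7/10)·R1: [0, -2, -4]
R3 ← R3 − (1/10)·R1: [0, 6, -3]
R4 ← R4 − (3/2)·R1: [0, -9, 0]
R3 ← R3 + (3)·R2: [0, 0, -15]
R4 ← R4 − (9/2)·R2: [0, 0, 18]
R5 ← R5 + (3/2)·R2: [0, 0, -6]
R4 ← R4 + (6/5)·R3: [0, 0, 0]
R5 ← R5 − (2/5)·R3: [0, 0, 0]
3 pivots among 3 columns.
Every column is a pivot column, so the columns are linearly independent.

yes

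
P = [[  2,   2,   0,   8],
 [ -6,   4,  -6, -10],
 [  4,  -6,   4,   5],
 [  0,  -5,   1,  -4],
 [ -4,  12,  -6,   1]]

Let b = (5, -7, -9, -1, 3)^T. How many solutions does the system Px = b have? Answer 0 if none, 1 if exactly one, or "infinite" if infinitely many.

Row reduce the augmented matrix [P | b].
R2 ← R2 + (3)·R1: [0, 10, -6, 14, 8]
R3 ← R3 − (2)·R1: [0, -10, 4, -11, -19]
R5 ← R5 + (2)·R1: [0, 16, -6, 17, 13]
R3 ← R3 + R2: [0, 0, -2, 3, -11]
R4 ← R4 + (1/2)·R2: [0, 0, -2, 3, 3]
R5 ← R5 − (8/5)·R2: [0, 0, 18/5, -27/5, 1/5]
R4 ← R4 − R3: [0, 0, 0, 0, 14]
R5 ← R5 + (9/5)·R3: [0, 0, 0, 0, -98/5]
R5 ← R5 + (7/5)·R4: [0, 0, 0, 0, 0]
The echelon form has 4 nonzero rows; the last pivot sits in the augmented column, so rank(P) = 3 but rank([P|b]) = 4.
Since the ranks differ, the system is inconsistent.
It has no solutions.

0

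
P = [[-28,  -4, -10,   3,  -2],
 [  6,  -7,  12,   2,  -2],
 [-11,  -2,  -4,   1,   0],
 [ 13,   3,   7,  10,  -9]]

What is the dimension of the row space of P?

4

Row reduce to echelon form.
R2 ← R2 + (3/14)·R1: [0, -55/7, 69/7, 37/14, -17/7]
R3 ← R3 − (11/28)·R1: [0, -3/7, -1/14, -5/28, 11/14]
R4 ← R4 + (13/28)·R1: [0, 8/7, 33/14, 319/28, -139/14]
R3 ← R3 − (3/55)·R2: [0, 0, -67/110, -71/220, 101/110]
R4 ← R4 + (8/55)·R2: [0, 0, 417/110, 2591/220, -1131/110]
R4 ← R4 + (417/67)·R3: [0, 0, 0, 1309/134, -306/67]
Echelon form has 4 nonzero rows, so rank(P) = 4.
The row space has dimension equal to the rank: 4.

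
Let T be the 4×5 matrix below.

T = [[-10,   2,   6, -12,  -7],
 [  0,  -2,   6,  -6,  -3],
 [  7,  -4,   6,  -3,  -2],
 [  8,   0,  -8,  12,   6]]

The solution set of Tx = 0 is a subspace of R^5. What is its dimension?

Row reduce to echelon form.
R3 ← R3 + (7/10)·R1: [0, -13/5, 51/5, -57/5, -69/10]
R4 ← R4 + (4/5)·R1: [0, 8/5, -16/5, 12/5, 2/5]
R3 ← R3 − (13/10)·R2: [0, 0, 12/5, -18/5, -3]
R4 ← R4 + (4/5)·R2: [0, 0, 8/5, -12/5, -2]
R4 ← R4 − (2/3)·R3: [0, 0, 0, 0, 0]
3 nonzero rows, so rank(T) = 3.
T has 5 columns; by rank–nullity, nullity = 5 − 3 = 2.

2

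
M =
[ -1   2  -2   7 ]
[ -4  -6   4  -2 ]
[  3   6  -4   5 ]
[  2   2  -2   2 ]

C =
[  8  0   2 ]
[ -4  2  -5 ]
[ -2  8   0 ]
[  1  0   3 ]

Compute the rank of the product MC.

First compute MC:
[[ -5, -12,   9],
 [-18,  20,  16],
 [ 13, -20,  -9],
 [ 14, -12,   0]]
Now row reduce the product.
R2 ← R2 − (18/5)·R1: [0, 316/5, -82/5]
R3 ← R3 + (13/5)·R1: [0, -256/5, 72/5]
R4 ← R4 + (14/5)·R1: [0, -228/5, 126/5]
R3 ← R3 + (64/79)·R2: [0, 0, 88/79]
R4 ← R4 + (57/79)·R2: [0, 0, 1056/79]
R4 ← R4 − (12)·R3: [0, 0, 0]
3 nonzero rows, so rank(MC) = 3.

3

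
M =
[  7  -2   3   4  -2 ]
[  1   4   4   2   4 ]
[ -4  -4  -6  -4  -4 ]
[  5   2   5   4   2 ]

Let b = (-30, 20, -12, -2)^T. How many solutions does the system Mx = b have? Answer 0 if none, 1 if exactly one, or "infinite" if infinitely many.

Row reduce the augmented matrix [M | b].
R2 ← R2 − (1/7)·R1: [0, 30/7, 25/7, 10/7, 30/7, 170/7]
R3 ← R3 + (4/7)·R1: [0, -36/7, -30/7, -12/7, -36/7, -204/7]
R4 ← R4 − (5/7)·R1: [0, 24/7, 20/7, 8/7, 24/7, 136/7]
R3 ← R3 + (6/5)·R2: [0, 0, 0, 0, 0, 0]
R4 ← R4 − (4/5)·R2: [0, 0, 0, 0, 0, 0]
The echelon form has 2 nonzero rows, and every pivot lies in the first 5 columns, so rank(M) = rank([M|b]) = 2.
The system is consistent.
rank = 2 < 5 unknowns, so there are infinitely many solutions.

infinite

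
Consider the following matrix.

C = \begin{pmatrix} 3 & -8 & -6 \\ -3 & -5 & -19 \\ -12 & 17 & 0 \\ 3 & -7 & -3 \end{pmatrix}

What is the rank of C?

3

Row reduce to echelon form.
R2 ← R2 + R1: [0, -13, -25]
R3 ← R3 + (4)·R1: [0, -15, -24]
R4 ← R4 − R1: [0, 1, 3]
R3 ← R3 − (15/13)·R2: [0, 0, 63/13]
R4 ← R4 + (1/13)·R2: [0, 0, 14/13]
R4 ← R4 − (2/9)·R3: [0, 0, 0]
Echelon form has 3 nonzero rows, so rank(C) = 3.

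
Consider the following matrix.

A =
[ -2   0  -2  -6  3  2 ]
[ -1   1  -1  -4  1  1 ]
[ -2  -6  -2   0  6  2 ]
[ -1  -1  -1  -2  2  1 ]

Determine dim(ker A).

Row reduce to echelon form.
R2 ← R2 − (1/2)·R1: [0, 1, 0, -1, -1/2, 0]
R3 ← R3 − R1: [0, -6, 0, 6, 3, 0]
R4 ← R4 − (1/2)·R1: [0, -1, 0, 1, 1/2, 0]
R3 ← R3 + (6)·R2: [0, 0, 0, 0, 0, 0]
R4 ← R4 + R2: [0, 0, 0, 0, 0, 0]
2 nonzero rows, so rank(A) = 2.
A has 6 columns; by rank–nullity, nullity = 6 − 2 = 4.

4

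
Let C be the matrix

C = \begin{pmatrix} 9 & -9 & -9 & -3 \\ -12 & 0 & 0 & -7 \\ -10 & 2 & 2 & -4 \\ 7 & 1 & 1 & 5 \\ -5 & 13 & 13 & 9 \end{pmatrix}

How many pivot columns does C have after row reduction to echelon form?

2

Row reduce to echelon form.
R2 ← R2 + (4/3)·R1: [0, -12, -12, -11]
R3 ← R3 + (10/9)·R1: [0, -8, -8, -22/3]
R4 ← R4 − (7/9)·R1: [0, 8, 8, 22/3]
R5 ← R5 + (5/9)·R1: [0, 8, 8, 22/3]
R3 ← R3 − (2/3)·R2: [0, 0, 0, 0]
R4 ← R4 + (2/3)·R2: [0, 0, 0, 0]
R5 ← R5 + (2/3)·R2: [0, 0, 0, 0]
Echelon form has 2 nonzero rows, so rank(C) = 2.
Each nonzero row contributes one pivot column: 2 pivot columns.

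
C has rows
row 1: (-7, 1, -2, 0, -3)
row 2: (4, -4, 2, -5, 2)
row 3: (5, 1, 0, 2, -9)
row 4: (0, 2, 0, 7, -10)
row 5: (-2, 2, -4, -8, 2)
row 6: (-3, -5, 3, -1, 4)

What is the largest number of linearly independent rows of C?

4

Row reduce to echelon form.
R2 ← R2 + (4/7)·R1: [0, -24/7, 6/7, -5, 2/7]
R3 ← R3 + (5/7)·R1: [0, 12/7, -10/7, 2, -78/7]
R5 ← R5 − (2/7)·R1: [0, 12/7, -24/7, -8, 20/7]
R6 ← R6 − (3/7)·R1: [0, -38/7, 27/7, -1, 37/7]
R3 ← R3 + (1/2)·R2: [0, 0, -1, -1/2, -11]
R4 ← R4 + (7/12)·R2: [0, 0, 1/2, 49/12, -59/6]
R5 ← R5 + (1/2)·R2: [0, 0, -3, -21/2, 3]
R6 ← R6 − (19/12)·R2: [0, 0, 5/2, 83/12, 29/6]
R4 ← R4 + (1/2)·R3: [0, 0, 0, 23/6, -46/3]
R5 ← R5 − (3)·R3: [0, 0, 0, -9, 36]
R6 ← R6 + (5/2)·R3: [0, 0, 0, 17/3, -68/3]
R5 ← R5 + (54/23)·R4: [0, 0, 0, 0, 0]
R6 ← R6 − (34/23)·R4: [0, 0, 0, 0, 0]
Echelon form has 4 nonzero rows, so rank(C) = 4.
The rank gives the maximum number of linearly independent rows: 4.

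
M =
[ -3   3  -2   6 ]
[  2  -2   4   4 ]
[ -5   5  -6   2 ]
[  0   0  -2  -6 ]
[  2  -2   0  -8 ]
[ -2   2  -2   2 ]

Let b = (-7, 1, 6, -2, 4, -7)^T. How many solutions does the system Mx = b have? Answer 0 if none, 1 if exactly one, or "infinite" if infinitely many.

Row reduce the augmented matrix [M | b].
R2 ← R2 + (2/3)·R1: [0, 0, 8/3, 8, -11/3]
R3 ← R3 − (5/3)·R1: [0, 0, -8/3, -8, 53/3]
R5 ← R5 + (2/3)·R1: [0, 0, -4/3, -4, -2/3]
R6 ← R6 − (2/3)·R1: [0, 0, -2/3, -2, -7/3]
R3 ← R3 + R2: [0, 0, 0, 0, 14]
R4 ← R4 + (3/4)·R2: [0, 0, 0, 0, -19/4]
R5 ← R5 + (1/2)·R2: [0, 0, 0, 0, -5/2]
R6 ← R6 + (1/4)·R2: [0, 0, 0, 0, -13/4]
R4 ← R4 + (19/56)·R3: [0, 0, 0, 0, 0]
R5 ← R5 + (5/28)·R3: [0, 0, 0, 0, 0]
R6 ← R6 + (13/56)·R3: [0, 0, 0, 0, 0]
The echelon form has 3 nonzero rows; the last pivot sits in the augmented column, so rank(M) = 2 but rank([M|b]) = 3.
Since the ranks differ, the system is inconsistent.
It has no solutions.

0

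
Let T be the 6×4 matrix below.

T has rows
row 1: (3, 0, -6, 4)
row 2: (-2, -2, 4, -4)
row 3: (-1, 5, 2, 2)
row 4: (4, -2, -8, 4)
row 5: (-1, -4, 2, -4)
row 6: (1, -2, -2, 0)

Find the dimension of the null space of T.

2

Row reduce to echelon form.
R2 ← R2 + (2/3)·R1: [0, -2, 0, -4/3]
R3 ← R3 + (1/3)·R1: [0, 5, 0, 10/3]
R4 ← R4 − (4/3)·R1: [0, -2, 0, -4/3]
R5 ← R5 + (1/3)·R1: [0, -4, 0, -8/3]
R6 ← R6 − (1/3)·R1: [0, -2, 0, -4/3]
R3 ← R3 + (5/2)·R2: [0, 0, 0, 0]
R4 ← R4 − R2: [0, 0, 0, 0]
R5 ← R5 − (2)·R2: [0, 0, 0, 0]
R6 ← R6 − R2: [0, 0, 0, 0]
2 nonzero rows, so rank(T) = 2.
T has 4 columns; by rank–nullity, nullity = 4 − 2 = 2.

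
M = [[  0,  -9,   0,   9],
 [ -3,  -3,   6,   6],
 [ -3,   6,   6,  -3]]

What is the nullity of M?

Row reduce to echelon form.
Swap R1 ↔ R2
R3 ← R3 − R1: [0, 9, 0, -9]
R3 ← R3 + R2: [0, 0, 0, 0]
2 nonzero rows, so rank(M) = 2.
M has 4 columns; by rank–nullity, nullity = 4 − 2 = 2.

2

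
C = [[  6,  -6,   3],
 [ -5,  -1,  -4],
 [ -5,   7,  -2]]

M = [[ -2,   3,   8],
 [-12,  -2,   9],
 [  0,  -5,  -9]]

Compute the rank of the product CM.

First compute CM:
[[ 60,  15, -33],
 [ 22,   7, -13],
 [-74, -19,  41]]
Now row reduce the product.
R2 ← R2 − (11/30)·R1: [0, 3/2, -9/10]
R3 ← R3 + (37/30)·R1: [0, -1/2, 3/10]
R3 ← R3 + (1/3)·R2: [0, 0, 0]
2 nonzero rows, so rank(CM) = 2.

2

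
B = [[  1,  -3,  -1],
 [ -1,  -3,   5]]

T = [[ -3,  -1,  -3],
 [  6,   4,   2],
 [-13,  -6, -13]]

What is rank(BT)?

First compute BT:
[[ -8,  -7,   4],
 [-80, -41, -68]]
Now row reduce the product.
R2 ← R2 − (10)·R1: [0, 29, -108]
2 nonzero rows, so rank(BT) = 2.

2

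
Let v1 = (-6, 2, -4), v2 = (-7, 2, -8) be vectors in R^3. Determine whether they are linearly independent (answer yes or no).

yes

Form the matrix with these vectors as rows and row reduce.
R2 ← R2 − (7/6)·R1: [0, -1/3, -10/3]
2 nonzero rows, so the 2 vectors span a space of dimension 2.
Since 2 = 2, the vectors are linearly independent.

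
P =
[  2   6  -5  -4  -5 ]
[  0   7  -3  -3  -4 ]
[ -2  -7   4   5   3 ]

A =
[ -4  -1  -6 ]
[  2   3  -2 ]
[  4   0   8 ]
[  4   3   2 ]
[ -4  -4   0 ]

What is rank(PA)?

2

First compute PA:
[[-12,  24, -72],
 [  6,  28, -44],
 [ 18, -16,  68]]
Now row reduce the product.
R2 ← R2 + (1/2)·R1: [0, 40, -80]
R3 ← R3 + (3/2)·R1: [0, 20, -40]
R3 ← R3 − (1/2)·R2: [0, 0, 0]
2 nonzero rows, so rank(PA) = 2.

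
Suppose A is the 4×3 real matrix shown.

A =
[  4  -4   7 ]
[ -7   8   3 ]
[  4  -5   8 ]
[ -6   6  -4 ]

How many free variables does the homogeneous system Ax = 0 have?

Row reduce to echelon form.
R2 ← R2 + (7/4)·R1: [0, 1, 61/4]
R3 ← R3 − R1: [0, -1, 1]
R4 ← R4 + (3/2)·R1: [0, 0, 13/2]
R3 ← R3 + R2: [0, 0, 65/4]
R4 ← R4 − (2/5)·R3: [0, 0, 0]
3 nonzero rows, so rank(A) = 3.
A has 3 columns; by rank–nullity, nullity = 3 − 3 = 0.

0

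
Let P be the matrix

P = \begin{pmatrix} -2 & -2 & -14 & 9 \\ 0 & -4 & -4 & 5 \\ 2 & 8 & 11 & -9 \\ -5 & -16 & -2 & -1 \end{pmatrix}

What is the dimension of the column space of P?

4

Row reduce to echelon form.
R3 ← R3 + R1: [0, 6, -3, 0]
R4 ← R4 − (5/2)·R1: [0, -11, 33, -47/2]
R3 ← R3 + (3/2)·R2: [0, 0, -9, 15/2]
R4 ← R4 − (11/4)·R2: [0, 0, 44, -149/4]
R4 ← R4 + (44/9)·R3: [0, 0, 0, -7/12]
Echelon form has 4 nonzero rows, so rank(P) = 4.
The column space has dimension equal to the rank: 4.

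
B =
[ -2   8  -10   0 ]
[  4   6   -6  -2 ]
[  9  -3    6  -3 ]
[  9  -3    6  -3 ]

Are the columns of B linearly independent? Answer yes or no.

Row reduce B to echelon form.
R2 ← R2 + (2)·R1: [0, 22, -26, -2]
R3 ← R3 + (9/2)·R1: [0, 33, -39, -3]
R4 ← R4 + (9/2)·R1: [0, 33, -39, -3]
R3 ← R3 − (3/2)·R2: [0, 0, 0, 0]
R4 ← R4 − (3/2)·R2: [0, 0, 0, 0]
2 pivots among 4 columns.
Only 2 < 4 pivot columns, so the columns are linearly dependent.

no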